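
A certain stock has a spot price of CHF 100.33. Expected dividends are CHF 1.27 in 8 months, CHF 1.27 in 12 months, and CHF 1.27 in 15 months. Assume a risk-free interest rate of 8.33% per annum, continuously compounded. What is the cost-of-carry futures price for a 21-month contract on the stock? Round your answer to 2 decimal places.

CHF 112.01

PV(dividends) I = 1.27·e^(−0.0833·8/12) + 1.27·e^(−0.0833·12/12) + 1.27·e^(−0.0833·15/12)
I = 1.2014 + 1.1685 + 1.1444 = 3.5143
F = (S − I)·e^(rT) = (100.33 − 3.5143) · e^(0.0833·21/12)
= 96.8157 · e^0.145775 = 96.8157 × 1.156936 = CHF 112.01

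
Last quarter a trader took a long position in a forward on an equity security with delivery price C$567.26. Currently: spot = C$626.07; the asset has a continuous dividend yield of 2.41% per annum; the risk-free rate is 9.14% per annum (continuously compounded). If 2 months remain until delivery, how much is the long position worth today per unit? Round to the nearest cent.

Current fair forward for the remaining 2 months: F = S·e^((r − q)·T), (r − q) = 0.0914 − 0.0241 = 0.0673
F = 626.07 · e^(0.0673 × 2/12) = 626.07 × 1.011280 = 633.1321
Value of long forward = (F − K)·e^(−rT) = (633.1321 − 567.26) · e^(−0.0914·2/12)
= 65.8721 × 0.984882 = 64.88

C$64.88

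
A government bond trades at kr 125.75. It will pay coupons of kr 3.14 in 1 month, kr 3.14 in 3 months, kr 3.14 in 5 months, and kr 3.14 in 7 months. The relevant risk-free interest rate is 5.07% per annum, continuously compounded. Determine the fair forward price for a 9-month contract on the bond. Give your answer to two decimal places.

kr 117.79

PV(coupons) I = 3.14·e^(−0.0507·1/12) + 3.14·e^(−0.0507·3/12) + 3.14·e^(−0.0507·5/12) + 3.14·e^(−0.0507·7/12)
I = 3.1268 + 3.1005 + 3.0744 + 3.0485 = 12.3502
F = (S − I)·e^(rT) = (125.75 − 12.3502) · e^(0.0507·9/12)
= 113.3998 · e^0.038025 = 113.3998 × 1.038757 = kr 117.79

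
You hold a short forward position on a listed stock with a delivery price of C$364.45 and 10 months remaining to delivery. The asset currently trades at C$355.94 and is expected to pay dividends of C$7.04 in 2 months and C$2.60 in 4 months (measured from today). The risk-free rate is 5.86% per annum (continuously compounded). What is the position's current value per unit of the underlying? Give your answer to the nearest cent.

C$0.66

PV(remaining dividends) I = 7.04·e^(−0.0586·2/12) + 2.60·e^(−0.0586·4/12) = 9.5213
Current forward F = (S − I)·e^(rT) = (355.94 − 9.5213)·e^(0.0586·10/12) = 346.4187 × 1.050045 = 363.7552
Value (long) = (F − K)·e^(−rT) = (363.7552 − 364.45) × 0.952340 = -0.6617
Short position value = −(long value) = C$0.66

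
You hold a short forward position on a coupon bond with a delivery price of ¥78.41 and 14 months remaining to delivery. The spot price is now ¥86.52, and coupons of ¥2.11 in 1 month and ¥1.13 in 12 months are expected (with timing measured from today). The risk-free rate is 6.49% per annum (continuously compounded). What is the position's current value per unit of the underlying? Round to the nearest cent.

PV(remaining coupons) I = 2.11·e^(−0.0649·1/12) + 1.13·e^(−0.0649·12/12) = 3.1576
Current forward F = (S − I)·e^(rT) = (86.52 − 3.1576)·e^(0.0649·14/12) = 83.3624 × 1.078657 = 89.9194
Value (long) = (F − K)·e^(−rT) = (89.9194 − 78.41) × 0.927079 = 10.6701
Short position value = −(long value) = -¥10.67

-¥10.67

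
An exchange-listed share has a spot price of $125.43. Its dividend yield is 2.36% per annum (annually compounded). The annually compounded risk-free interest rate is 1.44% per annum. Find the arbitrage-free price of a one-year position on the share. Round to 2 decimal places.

$124.30

F = S · (1+r)^T / (1+q)^T
= 125.43 × 1.014400 / 1.023600 = 125.43 × 0.991012
F = $124.30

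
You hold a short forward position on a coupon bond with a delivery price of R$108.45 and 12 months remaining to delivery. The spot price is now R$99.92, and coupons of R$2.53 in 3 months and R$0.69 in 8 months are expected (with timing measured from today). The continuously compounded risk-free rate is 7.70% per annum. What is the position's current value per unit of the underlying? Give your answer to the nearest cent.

PV(remaining coupons) I = 2.53·e^(−0.0770·3/12) + 0.69·e^(−0.0770·8/12) = 3.1372
Current forward F = (S − I)·e^(rT) = (99.92 − 3.1372)·e^(0.0770·12/12) = 96.7828 × 1.080042 = 104.5295
Value (long) = (F − K)·e^(−rT) = (104.5295 − 108.45) × 0.925890 = -3.6300
Short position value = −(long value) = R$3.63

R$3.63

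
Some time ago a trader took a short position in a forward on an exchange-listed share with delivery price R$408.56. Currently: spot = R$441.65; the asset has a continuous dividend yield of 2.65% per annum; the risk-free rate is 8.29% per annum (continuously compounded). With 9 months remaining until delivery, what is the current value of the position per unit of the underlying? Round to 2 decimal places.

-R$49.03

Current fair forward for the remaining 9 months: F = S·e^((r − q)·T), (r − q) = 0.0829 − 0.0265 = 0.0564
F = 441.65 · e^(0.0564 × 9/12) = 441.65 × 1.043207 = 460.7324
Value of long forward = (F − K)·e^(−rT) = (460.7324 − 408.56) · e^(−0.0829·9/12)
= 52.1724 × 0.939718 = 49.03
Short position value = −(long value) = -R$49.03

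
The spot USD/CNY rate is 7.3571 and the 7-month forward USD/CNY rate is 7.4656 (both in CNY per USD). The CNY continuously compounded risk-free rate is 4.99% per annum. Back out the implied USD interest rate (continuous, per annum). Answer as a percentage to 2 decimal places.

2.48%

F = S·e^((r_CNY − r_USD)T) ⇒ r_USD = r_CNY − ln(F/S)/T
ln(7.4656/7.3571) = 0.014640; /(7/12) = 0.025097
r_USD = 0.0499 − 0.025097 = 0.024803
r_USD = 2.48%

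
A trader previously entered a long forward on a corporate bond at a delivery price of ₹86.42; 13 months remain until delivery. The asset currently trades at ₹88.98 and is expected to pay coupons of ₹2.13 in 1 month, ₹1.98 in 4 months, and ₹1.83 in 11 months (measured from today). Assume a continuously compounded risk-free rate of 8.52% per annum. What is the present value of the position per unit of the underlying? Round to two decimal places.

₹4.45

PV(remaining coupons) I = 2.13·e^(−0.0852·1/12) + 1.98·e^(−0.0852·4/12) + 1.83·e^(−0.0852·11/12) = 5.7320
Current forward F = (S − I)·e^(rT) = (88.98 − 5.7320)·e^(0.0852·13/12) = 83.2480 × 1.096694 = 91.2976
Value (long) = (F − K)·e^(−rT) = (91.2976 − 86.42) × 0.911832 = 4.4476
Value = ₹4.45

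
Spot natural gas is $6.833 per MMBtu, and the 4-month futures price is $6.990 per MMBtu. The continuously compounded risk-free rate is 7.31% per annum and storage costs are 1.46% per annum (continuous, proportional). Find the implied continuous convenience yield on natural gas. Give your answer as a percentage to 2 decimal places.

1.95%

F = S·e^((r+u−y)T) ⇒ (r+u−y) = ln(F/S)/T
ln(6.990/6.833) = 0.022717; /T ⇒ 0.068151
y = r + u − ln(F/S)/T = 0.0731 + 0.0146 − 0.068151 = 0.019549
y = 1.95%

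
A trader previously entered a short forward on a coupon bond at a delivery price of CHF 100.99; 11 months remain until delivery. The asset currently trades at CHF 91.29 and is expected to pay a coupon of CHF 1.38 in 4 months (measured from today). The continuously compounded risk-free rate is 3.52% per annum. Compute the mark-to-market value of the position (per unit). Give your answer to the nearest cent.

PV(remaining coupons) I = 1.38·e^(−0.0352·4/12) = 1.3639
Current forward F = (S − I)·e^(rT) = (91.29 − 1.3639)·e^(0.0352·11/12) = 89.9261 × 1.032793 = 92.8750
Value (long) = (F − K)·e^(−rT) = (92.8750 − 100.99) × 0.968248 = -7.8573
Short position value = −(long value) = CHF 7.86

CHF 7.86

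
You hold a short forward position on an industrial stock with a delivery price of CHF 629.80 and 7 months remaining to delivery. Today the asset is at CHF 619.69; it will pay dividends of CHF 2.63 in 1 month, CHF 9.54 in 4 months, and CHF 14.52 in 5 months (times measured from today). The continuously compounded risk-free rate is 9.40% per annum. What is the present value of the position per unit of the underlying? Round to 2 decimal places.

CHF 2.32

PV(remaining dividends) I = 2.63·e^(−0.0940·1/12) + 9.54·e^(−0.0940·4/12) + 14.52·e^(−0.0940·5/12) = 25.8175
Current forward F = (S − I)·e^(rT) = (619.69 − 25.8175)·e^(0.0940·7/12) = 593.8725 × 1.056365 = 627.3461
Value (long) = (F − K)·e^(−rT) = (627.3461 − 629.80) × 0.946643 = -2.3230
Short position value = −(long value) = CHF 2.32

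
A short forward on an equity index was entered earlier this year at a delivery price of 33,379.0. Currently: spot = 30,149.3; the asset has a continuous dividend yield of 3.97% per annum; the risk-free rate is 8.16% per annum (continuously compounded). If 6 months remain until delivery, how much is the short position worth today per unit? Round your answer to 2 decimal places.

2487.81

Current fair forward for the remaining 6 months: F = S·e^((r − q)·T), (r − q) = 0.0816 − 0.0397 = 0.0419
F = 30149.3 · e^(0.0419 × 6/12) = 30149.3 × 1.02117099 = 30787.5905
Value of long forward = (F − K)·e^(−rT) = (30787.5905 − 33379.0) · e^(−0.0816·6/12)
= -2591.4095 × 0.96002111 = -2487.81
Short position value = −(long value) = 2487.81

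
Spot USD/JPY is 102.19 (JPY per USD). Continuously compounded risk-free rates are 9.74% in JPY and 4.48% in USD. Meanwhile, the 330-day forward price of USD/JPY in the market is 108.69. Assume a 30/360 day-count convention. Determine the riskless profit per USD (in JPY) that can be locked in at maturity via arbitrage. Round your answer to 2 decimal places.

1.45 per USD (in JPY)

Fair forward: F* = S·e^(carry·T), with carry = (r_JPY − r_USD) = 0.0974 − 0.0448 = 0.0526
F* = 102.19 · e^(0.0526 × 330/360) = 102.19 · e^0.048217 = 102.19 × 1.049398 = 107.2380
Market 108.69 > fair 107.2380: forward overpriced → cash-and-carry (buy spot, short the forward).
At maturity, profit = |F_mkt − F*| = |108.69 − 107.2380| = 1.45 per USD (in JPY)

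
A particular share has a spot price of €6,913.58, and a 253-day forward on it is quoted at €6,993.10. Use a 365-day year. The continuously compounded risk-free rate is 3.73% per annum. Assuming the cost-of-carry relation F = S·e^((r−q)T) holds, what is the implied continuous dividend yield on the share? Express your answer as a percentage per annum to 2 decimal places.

From F = S·e^((r−q)T): (r − q) = ln(F/S)/T
ln(6993.10/6913.58) = ln(1.011502) = 0.011436
(r − q) = 0.011436 / (253/365) = 0.016499
q = r − ln(F/S)/T = 0.0373 − 0.016499 = 0.020801
q = 2.08%

2.08%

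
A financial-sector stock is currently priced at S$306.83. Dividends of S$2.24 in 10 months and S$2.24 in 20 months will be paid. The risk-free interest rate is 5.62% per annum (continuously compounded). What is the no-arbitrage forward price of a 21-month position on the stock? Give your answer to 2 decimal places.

PV(dividends) I = 2.24·e^(−0.0562·10/12) + 2.24·e^(−0.0562·20/12)
I = 2.1375 + 2.0397 = 4.1772
F = (S − I)·e^(rT) = (306.83 − 4.1772) · e^(0.0562·21/12)
= 302.6528 · e^0.098350 = 302.6528 × 1.103349 = S$333.93

S$333.93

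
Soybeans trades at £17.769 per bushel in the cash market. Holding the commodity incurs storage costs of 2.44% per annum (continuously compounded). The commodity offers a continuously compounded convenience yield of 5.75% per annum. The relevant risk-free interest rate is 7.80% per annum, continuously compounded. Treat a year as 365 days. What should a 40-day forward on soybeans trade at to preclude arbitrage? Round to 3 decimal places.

Net carry = r + u − y = 0.0780 + 0.0244 − 0.0575 = 0.0449
F = S·e^((r+u−y)T) = 17.769 · e^(0.0449 × 40/365) = 17.769 · e^0.004921
= 17.769 × 1.004933 = £17.857 per bushel

£17.857 per bushel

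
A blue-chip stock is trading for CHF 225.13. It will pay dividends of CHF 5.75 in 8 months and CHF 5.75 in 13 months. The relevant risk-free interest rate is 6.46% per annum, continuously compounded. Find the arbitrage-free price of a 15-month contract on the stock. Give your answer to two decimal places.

CHF 232.28

PV(dividends) I = 5.75·e^(−0.0646·8/12) + 5.75·e^(−0.0646·13/12)
I = 5.5076 + 5.3614 = 10.8690
F = (S − I)·e^(rT) = (225.13 − 10.8690) · e^(0.0646·15/12)
= 214.2610 · e^0.080750 = 214.2610 × 1.084100 = CHF 232.28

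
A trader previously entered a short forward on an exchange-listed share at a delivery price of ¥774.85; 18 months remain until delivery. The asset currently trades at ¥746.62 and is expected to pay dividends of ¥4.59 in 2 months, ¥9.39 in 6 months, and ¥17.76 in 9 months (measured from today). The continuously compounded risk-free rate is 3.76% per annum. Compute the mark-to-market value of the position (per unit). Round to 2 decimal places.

PV(remaining dividends) I = 4.59·e^(−0.0376·2/12) + 9.39·e^(−0.0376·6/12) + 17.76·e^(−0.0376·9/12) = 31.0426
Current forward F = (S − I)·e^(rT) = (746.62 − 31.0426)·e^(0.0376·18/12) = 715.5774 × 1.058021 = 757.0959
Value (long) = (F − K)·e^(−rT) = (757.0959 − 774.85) × 0.945161 = -16.7805
Short position value = −(long value) = ¥16.78

¥16.78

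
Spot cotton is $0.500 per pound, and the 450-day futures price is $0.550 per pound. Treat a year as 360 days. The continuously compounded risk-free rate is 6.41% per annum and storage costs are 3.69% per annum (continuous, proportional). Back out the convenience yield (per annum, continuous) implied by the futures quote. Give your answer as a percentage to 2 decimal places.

2.48%

F = S·e^((r+u−y)T) ⇒ (r+u−y) = ln(F/S)/T
ln(0.550/0.500) = 0.095310; /T ⇒ 0.076248
y = r + u − ln(F/S)/T = 0.0641 + 0.0369 − 0.076248 = 0.024752
y = 2.48%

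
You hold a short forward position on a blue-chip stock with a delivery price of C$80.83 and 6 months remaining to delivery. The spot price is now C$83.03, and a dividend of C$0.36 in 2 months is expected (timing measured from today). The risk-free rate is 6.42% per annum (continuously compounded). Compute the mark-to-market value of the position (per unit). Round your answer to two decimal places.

PV(remaining dividends) I = 0.36·e^(−0.0642·2/12) = 0.3562
Current forward F = (S − I)·e^(rT) = (83.03 − 0.3562)·e^(0.0642·6/12) = 82.6738 × 1.032621 = 85.3707
Value (long) = (F − K)·e^(−rT) = (85.3707 − 80.83) × 0.968410 = 4.3973
Short position value = −(long value) = -C$4.40

-C$4.40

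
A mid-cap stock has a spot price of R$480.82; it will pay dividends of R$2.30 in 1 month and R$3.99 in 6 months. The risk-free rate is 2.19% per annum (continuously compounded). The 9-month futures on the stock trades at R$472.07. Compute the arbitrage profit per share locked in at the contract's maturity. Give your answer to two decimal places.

PV(dividends) I = 2.30·e^(−0.0219·1/12) + 3.99·e^(−0.0219·6/12) = 6.2424
Fair futures F* = (S − I)·e^(rT) = (480.82 − 6.2424)·e^0.016425 = 474.5776 × 1.016561 = 482.4371
Market R$472.07 < fair 482.4371: forward underpriced → reverse cash-and-carry (short the stock, invest proceeds at r, pay the dividends, go long the forward).
Profit at T = |F_mkt − F*| = |472.07 − 482.4371| = R$10.37 per share

R$10.37 per share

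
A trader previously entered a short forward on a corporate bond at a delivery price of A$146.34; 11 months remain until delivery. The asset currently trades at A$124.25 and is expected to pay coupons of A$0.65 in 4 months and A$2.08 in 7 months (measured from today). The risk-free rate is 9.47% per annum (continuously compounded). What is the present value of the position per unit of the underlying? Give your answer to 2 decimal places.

PV(remaining coupons) I = 0.65·e^(−0.0947·4/12) + 2.08·e^(−0.0947·7/12) = 2.5980
Current forward F = (S − I)·e^(rT) = (124.25 − 2.5980)·e^(0.0947·11/12) = 121.6520 × 1.090688 = 132.6844
Value (long) = (F − K)·e^(−rT) = (132.6844 − 146.34) × 0.916853 = -12.5202
Short position value = −(long value) = A$12.52

A$12.52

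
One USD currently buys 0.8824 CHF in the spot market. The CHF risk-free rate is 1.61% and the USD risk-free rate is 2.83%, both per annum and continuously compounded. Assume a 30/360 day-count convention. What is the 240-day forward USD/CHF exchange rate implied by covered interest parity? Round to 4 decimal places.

F = S·e^((r_CHF − r_USD)T) = 0.8824 · e^((0.0161 − 0.0283) × 240/360)
= 0.8824 · e^-0.008133 = 0.8824 × 0.991900
F = 0.8753 CHF per USD

0.8753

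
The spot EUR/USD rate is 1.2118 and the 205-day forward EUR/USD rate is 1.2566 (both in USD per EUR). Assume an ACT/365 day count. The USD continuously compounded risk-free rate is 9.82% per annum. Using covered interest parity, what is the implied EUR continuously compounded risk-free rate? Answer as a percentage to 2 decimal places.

F = S·e^((r_USD − r_EUR)T) ⇒ r_EUR = r_USD − ln(F/S)/T
ln(1.2566/1.2118) = 0.036303; /(205/365) = 0.064637
r_EUR = 0.0982 − 0.064637 = 0.033563
r_EUR = 3.36%

3.36%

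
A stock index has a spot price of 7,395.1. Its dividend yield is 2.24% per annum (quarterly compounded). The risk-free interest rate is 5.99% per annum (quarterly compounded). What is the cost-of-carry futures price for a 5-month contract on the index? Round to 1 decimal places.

F = S · (1+r/4)^(4T) / (1+q/4)^(4T)
= 7395.1 × 1.025083 / 1.009351 = 7395.1 × 1.015586
F = 7,510.4

7,510.4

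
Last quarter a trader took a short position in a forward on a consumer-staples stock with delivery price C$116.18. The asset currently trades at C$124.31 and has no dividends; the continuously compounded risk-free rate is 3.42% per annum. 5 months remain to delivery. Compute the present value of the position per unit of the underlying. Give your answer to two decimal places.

Current fair forward for the remaining 5 months: F = S·e^(r·T), r = 0.0342
F = 124.31 · e^(0.0342 × 5/12) = 124.31 × 1.014352 = 126.0941
Value of long forward = (F − K)·e^(−rT) = (126.0941 − 116.18) · e^(−0.0342·5/12)
= 9.9141 × 0.985851 = 9.77
Short position value = −(long value) = -C$9.77

-C$9.77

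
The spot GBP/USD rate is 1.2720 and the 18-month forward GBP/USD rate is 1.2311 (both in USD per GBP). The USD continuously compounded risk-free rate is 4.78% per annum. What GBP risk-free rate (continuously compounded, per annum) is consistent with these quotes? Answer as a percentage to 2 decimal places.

F = S·e^((r_USD − r_GBP)T) ⇒ r_GBP = r_USD − ln(F/S)/T
ln(1.2311/1.2720) = -0.032682; /(18/12) = -0.021788
r_GBP = 0.0478 + 0.021788 = 0.069588
r_GBP = 6.96%

6.96%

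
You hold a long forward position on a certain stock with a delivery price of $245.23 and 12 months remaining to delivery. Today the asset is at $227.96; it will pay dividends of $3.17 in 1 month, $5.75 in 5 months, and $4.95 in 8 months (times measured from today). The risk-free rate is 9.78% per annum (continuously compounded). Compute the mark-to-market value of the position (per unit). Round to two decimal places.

-$7.72

PV(remaining dividends) I = 3.17·e^(−0.0978·1/12) + 5.75·e^(−0.0978·5/12) + 4.95·e^(−0.0978·8/12) = 13.3022
Current forward F = (S − I)·e^(rT) = (227.96 − 13.3022)·e^(0.0978·12/12) = 214.6578 × 1.102742 = 236.7122
Value (long) = (F − K)·e^(−rT) = (236.7122 − 245.23) × 0.906830 = -7.7242
Value = -$7.72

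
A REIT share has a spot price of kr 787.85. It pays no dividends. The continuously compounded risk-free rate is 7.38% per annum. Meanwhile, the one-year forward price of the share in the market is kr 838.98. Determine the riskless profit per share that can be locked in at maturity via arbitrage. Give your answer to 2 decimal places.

kr 9.21 per share

Fair forward: F* = S·e^(carry·T), with carry = r = 0.0738
F* = 787.85 · e^(0.0738 × 12/12) = 787.85 · e^0.073800 = 787.85 × 1.076591 = kr 848.1922
Market kr 838.98 < fair kr 848.1922: forward underpriced → reverse cash-and-carry (short spot, go long the forward).
At maturity, profit = |F_mkt − F*| = |838.98 − 848.1922| = kr 9.21 per share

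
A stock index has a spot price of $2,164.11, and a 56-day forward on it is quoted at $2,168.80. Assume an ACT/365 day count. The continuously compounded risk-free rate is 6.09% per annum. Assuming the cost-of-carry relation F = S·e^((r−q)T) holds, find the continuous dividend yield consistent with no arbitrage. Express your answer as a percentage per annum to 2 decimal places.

From F = S·e^((r−q)T): (r − q) = ln(F/S)/T
ln(2168.80/2164.11) = ln(1.002167) = 0.002165
(r − q) = 0.002165 / (56/365) = 0.014111
q = r − ln(F/S)/T = 0.0609 − 0.014111 = 0.046789
q = 4.68%

4.68%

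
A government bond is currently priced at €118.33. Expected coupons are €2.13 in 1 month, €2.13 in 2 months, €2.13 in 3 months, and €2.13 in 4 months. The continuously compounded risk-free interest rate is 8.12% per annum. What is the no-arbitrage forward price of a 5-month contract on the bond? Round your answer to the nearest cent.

PV(coupons) I = 2.13·e^(−0.0812·1/12) + 2.13·e^(−0.0812·2/12) + 2.13·e^(−0.0812·3/12) + 2.13·e^(−0.0812·4/12)
I = 2.1156 + 2.1014 + 2.0872 + 2.0731 = 8.3773
F = (S − I)·e^(rT) = (118.33 − 8.3773) · e^(0.0812·5/12)
= 109.9527 · e^0.033833 = 109.9527 × 1.034412 = €113.74

€113.74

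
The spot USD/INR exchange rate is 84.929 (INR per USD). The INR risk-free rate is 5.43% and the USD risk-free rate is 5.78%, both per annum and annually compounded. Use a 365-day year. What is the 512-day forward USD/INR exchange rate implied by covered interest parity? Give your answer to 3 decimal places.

84.535

By covered interest parity, F = S · (1+r_INR)^T / (1+r_USD)^T
= 84.929 × 1.076993 / 1.082011 = 84.929 × 0.995362
F = 84.535 INR per USD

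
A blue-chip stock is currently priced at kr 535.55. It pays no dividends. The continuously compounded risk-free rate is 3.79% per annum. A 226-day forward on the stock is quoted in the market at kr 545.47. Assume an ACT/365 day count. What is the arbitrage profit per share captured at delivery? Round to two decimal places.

Fair forward: F* = S·e^(carry·T), with carry = r = 0.0379
F* = 535.55 · e^(0.0379 × 226/365) = 535.55 · e^0.023467 = 535.55 × 1.023745 = kr 548.2666
Market kr 545.47 < fair kr 548.2666: forward underpriced → reverse cash-and-carry (short spot, go long the forward).
At maturity, profit = |F_mkt − F*| = |545.47 − 548.2666| = kr 2.80 per share

kr 2.80 per share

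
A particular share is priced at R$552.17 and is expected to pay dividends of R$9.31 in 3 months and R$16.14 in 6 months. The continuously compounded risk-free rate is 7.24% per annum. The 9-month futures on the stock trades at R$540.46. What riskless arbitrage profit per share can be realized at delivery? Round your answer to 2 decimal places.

PV(dividends) I = 9.31·e^(−0.0724·3/12) + 16.14·e^(−0.0724·6/12) = 24.7092
Fair futures F* = (S − I)·e^(rT) = (552.17 − 24.7092)·e^0.054300 = 527.4608 × 1.055801 = 556.8936
Market R$540.46 < fair 556.8936: forward underpriced → reverse cash-and-carry (short the stock, invest proceeds at r, pay the dividends, go long the forward).
Profit at T = |F_mkt − F*| = |540.46 − 556.8936| = R$16.43 per share

R$16.43 per share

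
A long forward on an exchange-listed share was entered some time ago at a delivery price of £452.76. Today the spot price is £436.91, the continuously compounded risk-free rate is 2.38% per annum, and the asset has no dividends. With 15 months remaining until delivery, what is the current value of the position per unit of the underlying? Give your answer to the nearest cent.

-£2.58

Current fair forward for the remaining 15 months: F = S·e^(r·T), r = 0.0238
F = 436.91 · e^(0.0238 × 15/12) = 436.91 × 1.030197 = 450.1034
Value of long forward = (F − K)·e^(−rT) = (450.1034 − 452.76) · e^(−0.0238·15/12)
= -2.6566 × 0.970688 = -2.58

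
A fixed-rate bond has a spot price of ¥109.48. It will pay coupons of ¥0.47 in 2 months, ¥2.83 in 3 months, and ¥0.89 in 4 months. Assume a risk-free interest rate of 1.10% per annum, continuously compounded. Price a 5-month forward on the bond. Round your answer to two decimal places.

¥105.79

PV(coupons) I = 0.47·e^(−0.0110·2/12) + 2.83·e^(−0.0110·3/12) + 0.89·e^(−0.0110·4/12)
I = 0.4691 + 2.8222 + 0.8867 = 4.1780
F = (S − I)·e^(rT) = (109.48 − 4.1780) · e^(0.0110·5/12)
= 105.3020 · e^0.004583 = 105.3020 × 1.004594 = ¥105.79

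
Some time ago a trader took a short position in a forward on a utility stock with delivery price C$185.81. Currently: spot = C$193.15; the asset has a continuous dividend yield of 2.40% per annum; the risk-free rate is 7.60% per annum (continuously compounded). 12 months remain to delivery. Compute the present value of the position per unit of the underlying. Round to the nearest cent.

Current fair forward for the remaining 12 months: F = S·e^((r − q)·T), (r − q) = 0.0760 − 0.0240 = 0.0520
F = 193.15 · e^(0.0520 × 12/12) = 193.15 × 1.053376 = 203.4596
Value of long forward = (F − K)·e^(−rT) = (203.4596 − 185.81) · e^(−0.0760·12/12)
= 17.6496 × 0.926816 = 16.36
Short position value = −(long value) = -C$16.36

-C$16.36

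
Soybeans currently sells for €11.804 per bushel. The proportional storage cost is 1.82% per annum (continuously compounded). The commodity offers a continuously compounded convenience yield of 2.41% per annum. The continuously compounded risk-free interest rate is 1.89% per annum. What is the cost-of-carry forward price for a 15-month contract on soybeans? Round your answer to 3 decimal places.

Net carry = r + u − y = 0.0189 + 0.0182 − 0.0241 = 0.0130
F = S·e^((r+u−y)T) = 11.804 · e^(0.0130 × 15/12) = 11.804 · e^0.016250
= 11.804 × 1.016383 = €11.997 per bushel

€11.997 per bushel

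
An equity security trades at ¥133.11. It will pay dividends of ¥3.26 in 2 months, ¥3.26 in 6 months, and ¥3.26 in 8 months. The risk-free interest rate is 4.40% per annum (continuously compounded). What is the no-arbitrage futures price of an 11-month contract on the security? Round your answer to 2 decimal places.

¥128.60

PV(dividends) I = 3.26·e^(−0.0440·2/12) + 3.26·e^(−0.0440·6/12) + 3.26·e^(−0.0440·8/12)
I = 3.2362 + 3.1891 + 3.1658 = 9.5911
F = (S − I)·e^(rT) = (133.11 − 9.5911) · e^(0.0440·11/12)
= 123.5189 · e^0.040333 = 123.5189 × 1.041157 = ¥128.60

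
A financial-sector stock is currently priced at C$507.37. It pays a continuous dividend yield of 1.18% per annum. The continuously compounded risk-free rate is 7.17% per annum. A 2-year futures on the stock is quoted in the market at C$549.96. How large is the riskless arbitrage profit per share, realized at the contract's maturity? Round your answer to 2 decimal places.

C$21.98 per share

Fair futures: F* = S·e^(carry·T), with carry = (r − q) = 0.0717 − 0.0118 = 0.0599
F* = 507.37 · e^(0.0599 × 2) = 507.37 · e^0.119800 = 507.37 × 1.127271 = C$571.9435
Market C$549.96 < fair C$571.9435: forward underpriced → reverse cash-and-carry (short spot, go long the forward).
At maturity, profit = |F_mkt − F*| = |549.96 − 571.9435| = C$21.98 per share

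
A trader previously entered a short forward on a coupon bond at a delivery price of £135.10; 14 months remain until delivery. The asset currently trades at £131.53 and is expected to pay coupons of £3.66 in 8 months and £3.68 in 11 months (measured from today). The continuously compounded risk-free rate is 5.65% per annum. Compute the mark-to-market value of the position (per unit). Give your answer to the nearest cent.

PV(remaining coupons) I = 3.66·e^(−0.0565·8/12) + 3.68·e^(−0.0565·11/12) = 7.0190
Current forward F = (S − I)·e^(rT) = (131.53 − 7.0190)·e^(0.0565·14/12) = 124.5110 × 1.068138 = 132.9949
Value (long) = (F − K)·e^(−rT) = (132.9949 − 135.10) × 0.936209 = -1.9708
Short position value = −(long value) = £1.97

£1.97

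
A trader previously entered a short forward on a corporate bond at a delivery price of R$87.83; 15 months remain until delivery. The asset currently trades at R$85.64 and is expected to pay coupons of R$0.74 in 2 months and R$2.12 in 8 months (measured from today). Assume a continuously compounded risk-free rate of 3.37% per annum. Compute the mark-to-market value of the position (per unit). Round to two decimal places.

PV(remaining coupons) I = 0.74·e^(−0.0337·2/12) + 2.12·e^(−0.0337·8/12) = 2.8088
Current forward F = (S − I)·e^(rT) = (85.64 − 2.8088)·e^(0.0337·15/12) = 82.8312 × 1.043025 = 86.3950
Value (long) = (F − K)·e^(−rT) = (86.3950 − 87.83) × 0.958750 = -1.3758
Short position value = −(long value) = R$1.38

R$1.38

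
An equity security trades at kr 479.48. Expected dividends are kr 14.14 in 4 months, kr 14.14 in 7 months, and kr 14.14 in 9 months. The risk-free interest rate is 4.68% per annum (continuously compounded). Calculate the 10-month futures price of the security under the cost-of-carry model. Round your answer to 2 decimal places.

kr 455.57

PV(dividends) I = 14.14·e^(−0.0468·4/12) + 14.14·e^(−0.0468·7/12) + 14.14·e^(−0.0468·9/12)
I = 13.9211 + 13.7592 + 13.6523 = 41.3326
F = (S − I)·e^(rT) = (479.48 − 41.3326) · e^(0.0468·10/12)
= 438.1474 · e^0.039000 = 438.1474 × 1.039770 = kr 455.57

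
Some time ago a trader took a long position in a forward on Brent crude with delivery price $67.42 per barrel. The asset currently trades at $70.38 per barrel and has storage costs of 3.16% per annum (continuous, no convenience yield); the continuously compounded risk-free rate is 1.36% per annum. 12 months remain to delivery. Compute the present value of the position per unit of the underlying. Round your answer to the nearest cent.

$6.13 per barrel

Current fair forward for the remaining 12 months: F = S·e^((r + u)·T), (r + u) = 0.0136 + 0.0316 = 0.0452
F = 70.38 · e^(0.0452 × 12/12) = 70.38 × 1.046237 = 73.6342
Value of long forward = (F − K)·e^(−rT) = (73.6342 − 67.42) · e^(−0.0136·12/12)
= 6.2142 × 0.986492 = 6.13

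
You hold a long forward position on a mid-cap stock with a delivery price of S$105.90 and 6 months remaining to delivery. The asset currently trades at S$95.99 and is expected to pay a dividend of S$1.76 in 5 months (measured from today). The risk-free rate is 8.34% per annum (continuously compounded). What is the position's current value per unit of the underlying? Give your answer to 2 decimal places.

PV(remaining dividends) I = 1.76·e^(−0.0834·5/12) = 1.6999
Current forward F = (S − I)·e^(rT) = (95.99 − 1.6999)·e^(0.0834·6/12) = 94.2901 × 1.042582 = 98.3052
Value (long) = (F − K)·e^(−rT) = (98.3052 − 105.90) × 0.959157 = -7.2846
Value = -S$7.28

-S$7.28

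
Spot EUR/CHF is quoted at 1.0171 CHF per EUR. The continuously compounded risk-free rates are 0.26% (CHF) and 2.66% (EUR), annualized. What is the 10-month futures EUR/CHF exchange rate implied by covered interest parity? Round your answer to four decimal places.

F = S·e^((r_CHF − r_EUR)T) = 1.0171 · e^((0.0026 − 0.0266) × 10/12)
= 1.0171 · e^-0.020000 = 1.0171 × 0.980199
F = 0.9970 CHF per EUR

0.9970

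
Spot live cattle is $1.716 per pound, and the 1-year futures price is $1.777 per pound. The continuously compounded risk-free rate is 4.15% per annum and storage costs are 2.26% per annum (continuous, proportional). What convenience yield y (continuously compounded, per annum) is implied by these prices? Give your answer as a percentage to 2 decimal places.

2.92%

F = S·e^((r+u−y)T) ⇒ (r+u−y) = ln(F/S)/T
ln(1.777/1.716) = 0.034931; /T ⇒ 0.034931
y = r + u − ln(F/S)/T = 0.0415 + 0.0226 − 0.034931 = 0.029169
y = 2.92%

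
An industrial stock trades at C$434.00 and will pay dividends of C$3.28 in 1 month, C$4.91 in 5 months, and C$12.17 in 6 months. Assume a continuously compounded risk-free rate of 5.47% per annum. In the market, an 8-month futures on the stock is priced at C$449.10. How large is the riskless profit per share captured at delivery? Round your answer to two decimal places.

C$19.63 per share

PV(dividends) I = 3.28·e^(−0.0547·1/12) + 4.91·e^(−0.0547·5/12) + 12.17·e^(−0.0547·6/12) = 19.9061
Fair futures F* = (S − I)·e^(rT) = (434.00 − 19.9061)·e^0.036467 = 414.0939 × 1.037140 = 429.4733
Market C$449.10 > fair 429.4733: forward overpriced → cash-and-carry (borrow at r, buy the stock and collect the dividends, short the forward).
Profit at T = |F_mkt − F*| = |449.10 − 429.4733| = C$19.63 per share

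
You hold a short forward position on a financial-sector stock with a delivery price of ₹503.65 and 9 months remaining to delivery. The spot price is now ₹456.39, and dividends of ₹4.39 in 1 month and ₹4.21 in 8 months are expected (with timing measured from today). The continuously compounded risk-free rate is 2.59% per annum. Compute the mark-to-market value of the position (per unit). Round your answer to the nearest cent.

PV(remaining dividends) I = 4.39·e^(−0.0259·1/12) + 4.21·e^(−0.0259·8/12) = 8.5185
Current forward F = (S − I)·e^(rT) = (456.39 − 8.5185)·e^(0.0259·9/12) = 447.8715 × 1.019615 = 456.6565
Value (long) = (F − K)·e^(−rT) = (456.6565 − 503.65) × 0.980762 = -46.0894
Short position value = −(long value) = ₹46.09

₹46.09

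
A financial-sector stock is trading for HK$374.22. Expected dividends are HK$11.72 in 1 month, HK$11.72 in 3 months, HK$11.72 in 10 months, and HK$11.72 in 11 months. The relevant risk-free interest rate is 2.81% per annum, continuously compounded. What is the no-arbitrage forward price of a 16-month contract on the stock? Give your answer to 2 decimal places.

PV(dividends) I = 11.72·e^(−0.0281·1/12) + 11.72·e^(−0.0281·3/12) + 11.72·e^(−0.0281·10/12) + 11.72·e^(−0.0281·11/12)
I = 11.6926 + 11.6380 + 11.4487 + 11.4220 = 46.2013
F = (S − I)·e^(rT) = (374.22 − 46.2013) · e^(0.0281·16/12)
= 328.0187 · e^0.037467 = 328.0187 × 1.038178 = HK$340.54

HK$340.54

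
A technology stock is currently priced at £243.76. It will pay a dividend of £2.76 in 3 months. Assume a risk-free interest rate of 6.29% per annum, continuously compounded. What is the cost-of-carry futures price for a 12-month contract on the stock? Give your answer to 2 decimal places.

£256.69

PV(dividends) I = 2.76·e^(−0.0629·3/12)
I = 2.7169
F = (S − I)·e^(rT) = (243.76 − 2.7169) · e^(0.0629·12/12)
= 241.0431 · e^0.062900 = 241.0431 × 1.064920 = £256.69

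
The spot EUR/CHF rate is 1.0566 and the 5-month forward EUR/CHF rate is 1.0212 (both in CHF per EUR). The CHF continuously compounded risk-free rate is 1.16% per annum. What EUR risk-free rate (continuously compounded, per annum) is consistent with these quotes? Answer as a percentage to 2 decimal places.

9.34%

F = S·e^((r_CHF − r_EUR)T) ⇒ r_EUR = r_CHF − ln(F/S)/T
ln(1.0212/1.0566) = -0.034078; /(5/12) = -0.081787
r_EUR = 0.0116 + 0.081787 = 0.093387
r_EUR = 9.34%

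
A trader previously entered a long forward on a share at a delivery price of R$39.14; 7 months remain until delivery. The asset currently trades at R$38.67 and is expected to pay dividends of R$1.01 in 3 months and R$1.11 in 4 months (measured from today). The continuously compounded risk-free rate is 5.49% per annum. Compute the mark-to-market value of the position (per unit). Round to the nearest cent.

-R$1.32

PV(remaining dividends) I = 1.01·e^(−0.0549·3/12) + 1.11·e^(−0.0549·4/12) = 2.0861
Current forward F = (S − I)·e^(rT) = (38.67 − 2.0861)·e^(0.0549·7/12) = 36.5839 × 1.032543 = 37.7744
Value (long) = (F − K)·e^(−rT) = (37.7744 − 39.14) × 0.968482 = -1.3226
Value = -R$1.32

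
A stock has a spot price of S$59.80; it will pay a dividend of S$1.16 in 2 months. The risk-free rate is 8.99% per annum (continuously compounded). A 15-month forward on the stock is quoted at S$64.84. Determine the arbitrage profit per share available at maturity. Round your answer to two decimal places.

S$0.79 per share

PV(dividends) I = 1.16·e^(−0.0899·2/12) = 1.1427
Fair forward F* = (S − I)·e^(rT) = (59.80 − 1.1427)·e^0.112375 = 58.6573 × 1.118932 = 65.6335
Market S$64.84 < fair 65.6335: forward underpriced → reverse cash-and-carry (short the stock, invest proceeds at r, pay the dividends, go long the forward).
Profit at T = |F_mkt − F*| = |64.84 − 65.6335| = S$0.79 per share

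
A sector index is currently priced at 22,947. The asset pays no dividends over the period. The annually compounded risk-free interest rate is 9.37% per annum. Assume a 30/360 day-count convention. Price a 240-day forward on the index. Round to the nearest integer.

F = S · (1+r)^T
= 22947 × 1.061530
F = 24,359

24,359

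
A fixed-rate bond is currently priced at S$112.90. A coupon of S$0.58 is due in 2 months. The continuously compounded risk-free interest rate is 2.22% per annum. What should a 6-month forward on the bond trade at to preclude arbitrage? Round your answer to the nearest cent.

PV(coupons) I = 0.58·e^(−0.0222·2/12)
I = 0.5779
F = (S − I)·e^(rT) = (112.90 − 0.5779) · e^(0.0222·6/12)
= 112.3221 · e^0.011100 = 112.3221 × 1.011162 = S$113.58

S$113.58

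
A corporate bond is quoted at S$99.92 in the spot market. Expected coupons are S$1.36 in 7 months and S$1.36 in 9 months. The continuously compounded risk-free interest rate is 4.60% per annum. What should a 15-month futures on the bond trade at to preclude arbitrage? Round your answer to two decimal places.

S$103.04

PV(coupons) I = 1.36·e^(−0.0460·7/12) + 1.36·e^(−0.0460·9/12)
I = 1.3240 + 1.3139 = 2.6379
F = (S − I)·e^(rT) = (99.92 − 2.6379) · e^(0.0460·15/12)
= 97.2821 · e^0.057500 = 97.2821 × 1.059185 = S$103.04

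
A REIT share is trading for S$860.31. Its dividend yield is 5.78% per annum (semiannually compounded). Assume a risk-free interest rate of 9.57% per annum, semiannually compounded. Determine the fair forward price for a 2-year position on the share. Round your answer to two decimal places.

F = S · (1+r/2)^(2T) / (1+q/2)^(2T)
= 860.31 × 1.205581 / 1.120709 = 860.31 × 1.075731
F = S$925.46

S$925.46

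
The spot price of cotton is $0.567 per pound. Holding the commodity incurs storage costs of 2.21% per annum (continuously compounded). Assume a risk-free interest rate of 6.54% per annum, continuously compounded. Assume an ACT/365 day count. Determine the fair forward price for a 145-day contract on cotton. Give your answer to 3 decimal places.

Net carry = r + u − y = 0.0654 + 0.0221 − 0.0000 = 0.0875
F = S·e^((r+u−y)T) = 0.567 · e^(0.0875 × 145/365) = 0.567 · e^0.034760
= 0.567 × 1.035371 = $0.587 per pound

$0.587 per pound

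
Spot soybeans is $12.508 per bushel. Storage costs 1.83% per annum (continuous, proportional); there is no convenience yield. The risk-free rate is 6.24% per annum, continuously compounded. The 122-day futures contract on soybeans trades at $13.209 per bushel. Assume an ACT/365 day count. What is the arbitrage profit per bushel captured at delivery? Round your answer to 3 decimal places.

$0.359 per bushel

Fair futures: F* = S·e^(carry·T), with carry = (r + u) = 0.0624 + 0.0183 = 0.0807
F* = 12.508 · e^(0.0807 × 122/365) = 12.508 · e^0.026974 = 12.508 × 1.027341 = $12.8500
Market $13.209 > fair $12.8500: forward overpriced → cash-and-carry (buy spot, short the forward).
At maturity, profit = |F_mkt − F*| = |13.209 − 12.8500| = $0.359 per bushel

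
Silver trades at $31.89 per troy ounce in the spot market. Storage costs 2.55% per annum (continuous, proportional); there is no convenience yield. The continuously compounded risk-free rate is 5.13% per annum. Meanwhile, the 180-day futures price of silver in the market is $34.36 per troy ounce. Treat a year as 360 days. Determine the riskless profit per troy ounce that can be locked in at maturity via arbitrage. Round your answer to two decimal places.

Fair futures: F* = S·e^(carry·T), with carry = (r + u) = 0.0513 + 0.0255 = 0.0768
F* = 31.89 · e^(0.0768 × 180/360) = 31.89 · e^0.038400 = 31.89 × 1.039147 = $33.1384
Market $34.36 > fair $33.1384: forward overpriced → cash-and-carry (buy spot, short the forward).
At maturity, profit = |F_mkt − F*| = |34.36 − 33.1384| = $1.22 per troy ounce

$1.22 per troy ounce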